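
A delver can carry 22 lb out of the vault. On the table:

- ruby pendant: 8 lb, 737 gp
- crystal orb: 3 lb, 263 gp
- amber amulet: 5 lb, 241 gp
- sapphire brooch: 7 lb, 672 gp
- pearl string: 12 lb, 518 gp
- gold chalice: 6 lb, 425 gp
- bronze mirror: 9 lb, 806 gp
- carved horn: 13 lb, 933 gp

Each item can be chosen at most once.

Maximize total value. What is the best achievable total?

1903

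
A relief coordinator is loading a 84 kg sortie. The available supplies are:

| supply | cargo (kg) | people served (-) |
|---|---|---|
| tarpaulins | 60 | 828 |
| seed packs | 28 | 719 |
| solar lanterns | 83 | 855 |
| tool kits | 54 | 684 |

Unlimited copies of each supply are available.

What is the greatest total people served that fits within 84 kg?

2157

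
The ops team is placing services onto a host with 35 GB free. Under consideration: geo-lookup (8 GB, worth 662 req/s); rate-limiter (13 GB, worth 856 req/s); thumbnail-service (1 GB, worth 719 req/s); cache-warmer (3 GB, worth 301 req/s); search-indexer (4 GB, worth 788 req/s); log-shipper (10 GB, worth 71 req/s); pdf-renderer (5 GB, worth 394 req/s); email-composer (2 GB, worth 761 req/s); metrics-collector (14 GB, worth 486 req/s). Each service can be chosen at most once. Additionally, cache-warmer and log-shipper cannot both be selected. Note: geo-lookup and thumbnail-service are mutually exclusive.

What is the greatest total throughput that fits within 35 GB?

3819

Taking rate-limiter + thumbnail-service + cache-warmer + search-indexer + pdf-renderer + email-composer: 28 GB used, 3819 in throughput.
The spare 7 GB is too small for any remaining service, and no feasible exchange beats 3819.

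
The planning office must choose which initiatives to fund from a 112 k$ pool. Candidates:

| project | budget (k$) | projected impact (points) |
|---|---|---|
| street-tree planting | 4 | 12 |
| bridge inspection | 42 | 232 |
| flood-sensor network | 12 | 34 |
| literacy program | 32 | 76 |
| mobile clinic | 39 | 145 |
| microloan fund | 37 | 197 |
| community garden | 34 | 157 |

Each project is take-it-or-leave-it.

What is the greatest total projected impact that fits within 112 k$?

Density check — bridge inspection 5.52, microloan fund 5.32, community garden 4.62, mobile clinic 3.72 are the best per k$.
Taking the top-ratio projects first gives street-tree planting + bridge inspection + flood-sensor network + microloan fund for 475 (95 k$).
Dropping street-tree planting and flood-sensor network frees 16 k$; slotting in literacy program (32 k$) lifts the total to 505 at 111 k$.

505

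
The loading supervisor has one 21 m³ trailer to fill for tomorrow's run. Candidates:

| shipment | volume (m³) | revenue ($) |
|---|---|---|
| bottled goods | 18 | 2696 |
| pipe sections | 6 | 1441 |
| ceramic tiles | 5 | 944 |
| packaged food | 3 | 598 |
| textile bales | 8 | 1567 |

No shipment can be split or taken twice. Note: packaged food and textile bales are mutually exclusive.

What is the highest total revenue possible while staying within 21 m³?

Density check — pipe sections 240.17, packaged food 199.33, textile bales 195.88, ceramic tiles 188.80 are the best per m³.
Best packing: pipe sections + ceramic tiles + textile bales — 19 m³, 3952 total.
The closest alternative, bottled goods + packaged food, reaches only 3294.

3952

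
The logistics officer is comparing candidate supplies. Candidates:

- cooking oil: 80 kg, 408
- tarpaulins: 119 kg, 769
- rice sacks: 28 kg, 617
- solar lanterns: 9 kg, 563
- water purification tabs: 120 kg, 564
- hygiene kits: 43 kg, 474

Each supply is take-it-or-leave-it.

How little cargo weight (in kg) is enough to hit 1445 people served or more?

Need the lightest bundle worth ≥ 1445.
Taking rice sacks + solar lanterns + hygiene kits gives 1654 (≥ 1445) for 80 kg.
Below 80 kg the best achievable stays under 1445.

80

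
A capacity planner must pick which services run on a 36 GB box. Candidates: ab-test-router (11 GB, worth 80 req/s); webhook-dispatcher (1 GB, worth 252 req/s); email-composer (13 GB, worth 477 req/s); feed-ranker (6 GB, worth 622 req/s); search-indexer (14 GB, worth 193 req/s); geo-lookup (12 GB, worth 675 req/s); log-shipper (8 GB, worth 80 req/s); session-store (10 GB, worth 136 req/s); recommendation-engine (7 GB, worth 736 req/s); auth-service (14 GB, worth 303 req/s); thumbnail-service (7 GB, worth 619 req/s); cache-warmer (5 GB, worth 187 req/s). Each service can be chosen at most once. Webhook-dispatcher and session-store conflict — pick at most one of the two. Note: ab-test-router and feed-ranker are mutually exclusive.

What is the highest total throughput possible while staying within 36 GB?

Taking webhook-dispatcher + feed-ranker + geo-lookup + recommendation-engine + thumbnail-service: 33 GB used, 2904 in throughput.

2904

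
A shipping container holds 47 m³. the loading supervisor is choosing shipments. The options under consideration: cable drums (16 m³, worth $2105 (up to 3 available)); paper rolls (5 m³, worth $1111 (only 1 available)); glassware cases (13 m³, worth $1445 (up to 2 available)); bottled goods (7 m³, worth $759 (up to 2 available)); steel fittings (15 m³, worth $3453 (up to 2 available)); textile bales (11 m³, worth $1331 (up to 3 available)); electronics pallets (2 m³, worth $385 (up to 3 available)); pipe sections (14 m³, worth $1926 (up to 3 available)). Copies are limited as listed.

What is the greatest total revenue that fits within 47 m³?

9546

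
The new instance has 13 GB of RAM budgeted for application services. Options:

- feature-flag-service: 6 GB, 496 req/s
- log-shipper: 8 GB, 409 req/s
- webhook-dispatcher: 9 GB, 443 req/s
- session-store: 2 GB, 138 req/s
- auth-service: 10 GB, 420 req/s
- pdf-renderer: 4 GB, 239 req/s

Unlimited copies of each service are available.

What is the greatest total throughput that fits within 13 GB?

Ranking by ratio (throughput/GB): feature-flag-service 82.67, session-store 69.00, pdf-renderer 59.75, log-shipper 51.12.
Best packing: 2×feature-flag-service — 12 GB, 992 total.

992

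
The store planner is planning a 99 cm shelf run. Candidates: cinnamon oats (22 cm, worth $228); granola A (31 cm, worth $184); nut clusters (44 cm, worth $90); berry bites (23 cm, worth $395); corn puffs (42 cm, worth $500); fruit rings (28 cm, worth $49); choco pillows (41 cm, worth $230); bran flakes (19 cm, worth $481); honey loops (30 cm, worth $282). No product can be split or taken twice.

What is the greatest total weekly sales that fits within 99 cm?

Density check — bran flakes 25.32, berry bites 17.17, corn puffs 11.90, cinnamon oats 10.36 are the best per cm.
Taking the top-ratio products first gives berry bites + corn puffs + bran flakes for 1376 (84 cm).
Dropping corn puffs frees 42 cm; slotting in cinnamon oats + honey loops (52 cm) lifts the total to 1386 at 94 cm.
No other feasible combination exceeds 1386.

1386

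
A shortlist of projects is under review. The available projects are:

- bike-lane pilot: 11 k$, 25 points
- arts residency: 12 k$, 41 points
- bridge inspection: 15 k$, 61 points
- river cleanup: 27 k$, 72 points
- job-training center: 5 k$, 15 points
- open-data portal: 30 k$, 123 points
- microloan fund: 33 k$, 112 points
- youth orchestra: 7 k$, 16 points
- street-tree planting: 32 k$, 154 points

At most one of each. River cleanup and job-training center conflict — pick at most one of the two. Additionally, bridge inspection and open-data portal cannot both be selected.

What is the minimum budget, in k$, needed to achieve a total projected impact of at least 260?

62

Look for the lowest-budget combination reaching 260.
Taking open-data portal + street-tree planting gives 277 (≥ 260) for 62 k$.
Below 62 k$ the best achievable stays under 260.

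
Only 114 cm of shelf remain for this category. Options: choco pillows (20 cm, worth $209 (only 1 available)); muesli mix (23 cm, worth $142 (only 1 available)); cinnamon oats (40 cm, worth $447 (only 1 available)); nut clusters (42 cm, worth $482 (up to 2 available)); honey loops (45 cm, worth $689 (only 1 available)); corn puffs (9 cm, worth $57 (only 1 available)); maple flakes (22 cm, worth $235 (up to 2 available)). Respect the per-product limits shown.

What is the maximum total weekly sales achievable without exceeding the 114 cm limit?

Taking nut clusters + honey loops + maple flakes: 109 cm used, 1406 in weekly sales.

1406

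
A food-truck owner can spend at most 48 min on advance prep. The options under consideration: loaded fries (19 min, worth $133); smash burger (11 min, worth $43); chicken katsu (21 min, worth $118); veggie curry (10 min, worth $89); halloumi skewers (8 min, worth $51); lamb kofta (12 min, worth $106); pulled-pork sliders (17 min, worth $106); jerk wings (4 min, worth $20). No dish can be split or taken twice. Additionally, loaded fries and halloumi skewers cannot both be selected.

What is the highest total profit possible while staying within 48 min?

352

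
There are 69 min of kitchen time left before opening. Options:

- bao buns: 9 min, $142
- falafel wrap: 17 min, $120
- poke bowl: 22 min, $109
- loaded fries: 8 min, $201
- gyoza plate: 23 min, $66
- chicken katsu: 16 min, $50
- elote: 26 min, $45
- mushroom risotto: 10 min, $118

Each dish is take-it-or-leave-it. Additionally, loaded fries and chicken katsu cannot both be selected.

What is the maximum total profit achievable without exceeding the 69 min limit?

By profit per min: loaded fries 25.12, bao buns 15.78, mushroom risotto 11.80, falafel wrap 7.06 lead.
Best packing: bao buns + falafel wrap + poke bowl + loaded fries + mushroom risotto — 66 min, 690 total.
The closest alternative, bao buns + falafel wrap + loaded fries + gyoza plate + mushroom risotto, reaches only 647.

690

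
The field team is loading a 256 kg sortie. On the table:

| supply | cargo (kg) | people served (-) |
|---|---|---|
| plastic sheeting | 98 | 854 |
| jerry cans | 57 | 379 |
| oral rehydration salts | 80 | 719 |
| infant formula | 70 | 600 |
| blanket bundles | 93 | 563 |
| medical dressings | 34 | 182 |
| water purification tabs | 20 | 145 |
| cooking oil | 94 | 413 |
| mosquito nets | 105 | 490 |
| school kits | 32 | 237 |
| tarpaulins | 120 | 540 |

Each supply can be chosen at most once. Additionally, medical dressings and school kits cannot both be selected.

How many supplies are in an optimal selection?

3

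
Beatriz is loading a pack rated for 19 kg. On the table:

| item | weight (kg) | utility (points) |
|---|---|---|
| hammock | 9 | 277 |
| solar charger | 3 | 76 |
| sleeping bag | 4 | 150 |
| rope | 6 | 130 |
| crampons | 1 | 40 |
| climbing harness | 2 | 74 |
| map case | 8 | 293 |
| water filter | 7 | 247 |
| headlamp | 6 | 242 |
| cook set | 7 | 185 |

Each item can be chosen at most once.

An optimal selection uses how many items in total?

Optimal total is 725.
One optimal bundle: sleeping bag + crampons + map case + headlamp (19 kg).
All optima have 4 items.

4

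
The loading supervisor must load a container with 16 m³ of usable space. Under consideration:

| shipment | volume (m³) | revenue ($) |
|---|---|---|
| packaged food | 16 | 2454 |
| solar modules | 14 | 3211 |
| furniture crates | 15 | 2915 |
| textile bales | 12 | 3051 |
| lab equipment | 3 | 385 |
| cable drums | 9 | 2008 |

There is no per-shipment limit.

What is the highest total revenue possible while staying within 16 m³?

3436

Taking textile bales + lab equipment: 15 m³ used, 3436 in revenue.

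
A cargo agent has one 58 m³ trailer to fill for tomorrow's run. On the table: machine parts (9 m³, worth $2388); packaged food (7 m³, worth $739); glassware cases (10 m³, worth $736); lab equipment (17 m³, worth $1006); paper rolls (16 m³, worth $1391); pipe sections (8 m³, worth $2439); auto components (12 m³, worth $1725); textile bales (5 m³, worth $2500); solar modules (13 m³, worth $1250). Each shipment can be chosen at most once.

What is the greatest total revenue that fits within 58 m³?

11182

Filling by ratio: machine parts + packaged food + pipe sections + auto components + textile bales + solar modules for 11041, with 4 m³ left unused.
Replace solar modules with paper rolls: the trade gains 141 net, giving 11182 at 57 m³.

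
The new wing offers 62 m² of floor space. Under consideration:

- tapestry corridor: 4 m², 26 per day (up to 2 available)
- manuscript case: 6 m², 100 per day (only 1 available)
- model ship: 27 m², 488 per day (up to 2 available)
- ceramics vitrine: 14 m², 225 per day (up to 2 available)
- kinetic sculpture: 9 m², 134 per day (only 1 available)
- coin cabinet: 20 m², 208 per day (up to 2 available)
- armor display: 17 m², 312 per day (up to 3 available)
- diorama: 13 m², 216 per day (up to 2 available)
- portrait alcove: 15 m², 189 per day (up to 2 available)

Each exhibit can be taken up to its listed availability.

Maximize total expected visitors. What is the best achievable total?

1112

Taking the top-ratio exhibits first gives tapestry corridor + manuscript case + 3×armor display for 1062 (61 m²).
The 27 m² tied up in tapestry corridor and manuscript case and armor display is better spent on model ship — total rises to 1112 (61 m²).
Every other selection either busts 62 m² or exceeds an availability limit or fails to beat 1112.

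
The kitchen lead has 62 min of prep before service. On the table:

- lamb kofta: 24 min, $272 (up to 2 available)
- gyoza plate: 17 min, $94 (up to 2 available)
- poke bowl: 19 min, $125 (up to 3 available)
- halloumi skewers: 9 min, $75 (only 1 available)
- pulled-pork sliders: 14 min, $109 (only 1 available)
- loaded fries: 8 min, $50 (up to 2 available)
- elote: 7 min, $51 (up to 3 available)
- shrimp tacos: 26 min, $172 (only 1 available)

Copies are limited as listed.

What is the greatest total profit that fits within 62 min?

The ratio heuristic lands on 2×lamb kofta + halloumi skewers (619) but leaves 5 min idle.
Replace halloumi skewers with pulled-pork sliders: the trade gains 34 net, giving 653 at 62 min.
Nothing else within 62 min beats 653.

653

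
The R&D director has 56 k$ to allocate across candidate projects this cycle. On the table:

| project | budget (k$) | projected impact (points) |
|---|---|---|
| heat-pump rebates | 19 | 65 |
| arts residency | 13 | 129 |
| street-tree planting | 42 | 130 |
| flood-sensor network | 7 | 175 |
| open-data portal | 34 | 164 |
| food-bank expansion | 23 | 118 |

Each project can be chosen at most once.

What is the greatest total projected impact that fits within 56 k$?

Greedy by ratio would take arts residency + flood-sensor network + food-bank expansion: 43 k$ used, total 422.
Dropping food-bank expansion frees 23 k$; slotting in open-data portal (34 k$) lifts the total to 468 at 54 k$.
No other feasible combination exceeds 468.

468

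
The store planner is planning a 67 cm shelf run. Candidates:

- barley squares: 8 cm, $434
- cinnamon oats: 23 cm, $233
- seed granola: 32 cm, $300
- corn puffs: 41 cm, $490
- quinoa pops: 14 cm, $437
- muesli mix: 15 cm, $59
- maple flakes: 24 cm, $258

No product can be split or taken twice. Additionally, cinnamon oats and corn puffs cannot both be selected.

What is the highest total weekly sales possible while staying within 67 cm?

1361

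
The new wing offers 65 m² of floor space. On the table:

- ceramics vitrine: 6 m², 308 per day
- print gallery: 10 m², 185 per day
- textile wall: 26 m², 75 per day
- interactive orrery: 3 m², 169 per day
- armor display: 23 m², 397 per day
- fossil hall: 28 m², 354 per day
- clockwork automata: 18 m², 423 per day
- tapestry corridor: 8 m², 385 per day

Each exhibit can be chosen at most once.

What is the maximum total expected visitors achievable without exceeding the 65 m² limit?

Density check — interactive orrery 56.33, ceramics vitrine 51.33, tapestry corridor 48.12 are the best per m².
Greedy by ratio would take ceramics vitrine + print gallery + interactive orrery + clockwork automata + tapestry corridor: 45 m² used, total 1470.
The 3 m² tied up in interactive orrery is better spent on armor display — total rises to 1698 (65 m²).
Next best is ceramics vitrine + interactive orrery + armor display + clockwork automata + tapestry corridor at 1682 (58 m²) — short by 16.

1698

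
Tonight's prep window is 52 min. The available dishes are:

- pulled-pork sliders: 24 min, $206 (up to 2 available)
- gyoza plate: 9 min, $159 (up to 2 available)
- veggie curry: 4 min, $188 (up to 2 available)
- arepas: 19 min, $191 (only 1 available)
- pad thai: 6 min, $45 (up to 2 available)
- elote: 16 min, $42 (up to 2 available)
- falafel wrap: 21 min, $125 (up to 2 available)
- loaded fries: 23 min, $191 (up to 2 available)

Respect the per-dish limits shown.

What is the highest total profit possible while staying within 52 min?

2×gyoza plate + 2×veggie curry + arepas + pad thai uses 51 of the 52 min and totals 930.

930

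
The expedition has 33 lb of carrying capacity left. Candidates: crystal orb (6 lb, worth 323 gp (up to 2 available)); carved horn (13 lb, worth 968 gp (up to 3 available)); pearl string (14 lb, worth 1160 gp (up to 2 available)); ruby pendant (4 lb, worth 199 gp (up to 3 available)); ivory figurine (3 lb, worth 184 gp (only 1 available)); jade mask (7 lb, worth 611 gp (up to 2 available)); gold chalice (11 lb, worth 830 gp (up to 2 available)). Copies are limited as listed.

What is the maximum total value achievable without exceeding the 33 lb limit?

2601

By value per lb: jade mask 87.29, pearl string 82.86, gold chalice 75.45, carved horn 74.46 lead.
Filling by ratio: pearl string + ivory figurine + 2×jade mask for 2566, with 2 lb left unused.
Replace ivory figurine and jade mask with gold chalice: the trade gains 35 net, giving 2601 at 32 lb.
Nothing else within 33 lb beats 2601.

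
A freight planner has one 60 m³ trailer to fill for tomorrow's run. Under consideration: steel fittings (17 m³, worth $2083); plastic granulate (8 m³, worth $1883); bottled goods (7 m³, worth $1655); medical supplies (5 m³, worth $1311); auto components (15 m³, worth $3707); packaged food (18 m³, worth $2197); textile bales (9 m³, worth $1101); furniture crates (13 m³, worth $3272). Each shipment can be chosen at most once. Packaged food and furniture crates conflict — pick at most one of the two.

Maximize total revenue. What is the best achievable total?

Ranking by ratio (revenue/m³): medical supplies 262.20, furniture crates 251.69, auto components 247.13.
The ratio ordering already packs tightly: plastic granulate + bottled goods + medical supplies + auto components + textile bales + furniture crates, 57 m³, 12929.
The closest alternative, steel fittings + plastic granulate + bottled goods + auto components + furniture crates, reaches only 12600.

12929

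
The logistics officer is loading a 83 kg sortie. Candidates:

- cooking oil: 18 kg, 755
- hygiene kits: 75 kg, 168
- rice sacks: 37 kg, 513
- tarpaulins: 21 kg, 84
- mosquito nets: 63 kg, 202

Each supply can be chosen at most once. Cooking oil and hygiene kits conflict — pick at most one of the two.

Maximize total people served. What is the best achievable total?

1352

Ranking by ratio (people served/kg): cooking oil 41.94, rice sacks 13.86, tarpaulins 4.00, mosquito nets 3.21.
Best packing: cooking oil + rice sacks + tarpaulins — 76 kg, 1352 total.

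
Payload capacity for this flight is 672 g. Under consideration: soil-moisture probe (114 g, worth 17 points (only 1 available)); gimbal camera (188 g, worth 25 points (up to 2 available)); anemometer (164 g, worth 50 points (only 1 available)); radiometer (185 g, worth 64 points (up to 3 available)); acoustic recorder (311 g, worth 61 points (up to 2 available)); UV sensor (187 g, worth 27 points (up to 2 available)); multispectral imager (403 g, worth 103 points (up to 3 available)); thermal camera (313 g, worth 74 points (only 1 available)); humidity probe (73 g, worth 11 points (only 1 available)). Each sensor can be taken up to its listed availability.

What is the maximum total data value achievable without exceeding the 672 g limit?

Filling by ratio: 3×radiometer + humidity probe for 203, with 44 g left unused.
Replace humidity probe with soil-moisture probe: the trade gains 6 net, giving 209 at 669 g.

209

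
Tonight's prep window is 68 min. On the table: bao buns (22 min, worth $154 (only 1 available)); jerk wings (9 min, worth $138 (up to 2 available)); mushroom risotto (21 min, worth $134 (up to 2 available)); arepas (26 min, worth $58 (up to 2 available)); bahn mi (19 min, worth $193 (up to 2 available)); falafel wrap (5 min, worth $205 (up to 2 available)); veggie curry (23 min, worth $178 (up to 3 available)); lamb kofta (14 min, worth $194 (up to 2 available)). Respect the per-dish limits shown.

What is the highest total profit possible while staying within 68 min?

Taking the top-ratio dishes first gives 2×jerk wings + 2×falafel wrap + 2×lamb kofta for 1074 (56 min).
Dropping jerk wings frees 9 min; slotting in bahn mi (19 min) lifts the total to 1129 at 66 min.

1129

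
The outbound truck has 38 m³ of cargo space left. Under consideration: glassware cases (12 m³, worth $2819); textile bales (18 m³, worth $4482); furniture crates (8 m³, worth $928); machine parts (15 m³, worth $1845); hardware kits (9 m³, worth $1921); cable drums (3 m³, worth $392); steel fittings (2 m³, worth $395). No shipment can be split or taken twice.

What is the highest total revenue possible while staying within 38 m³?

A density-first pass picks glassware cases + textile bales + cable drums + steel fittings — 8088 at 35 m³.
Dropping cable drums and steel fittings frees 5 m³; slotting in furniture crates (8 m³) lifts the total to 8229 at 38 m³.
The closest alternative, glassware cases + textile bales + cable drums + steel fittings, reaches only 8088.

8229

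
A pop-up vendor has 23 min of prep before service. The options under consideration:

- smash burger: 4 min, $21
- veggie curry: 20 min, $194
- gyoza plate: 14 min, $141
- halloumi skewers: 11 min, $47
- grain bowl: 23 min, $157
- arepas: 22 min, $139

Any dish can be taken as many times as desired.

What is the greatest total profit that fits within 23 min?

Density check — gyoza plate 10.07, veggie curry 9.70, grain bowl 6.83 are the best per min.
Taking the top-ratio dishes first gives 2×smash burger + gyoza plate for 183 (22 min).
The 22 min tied up in 2×smash burger and gyoza plate is better spent on veggie curry — total rises to 194 (20 min).

194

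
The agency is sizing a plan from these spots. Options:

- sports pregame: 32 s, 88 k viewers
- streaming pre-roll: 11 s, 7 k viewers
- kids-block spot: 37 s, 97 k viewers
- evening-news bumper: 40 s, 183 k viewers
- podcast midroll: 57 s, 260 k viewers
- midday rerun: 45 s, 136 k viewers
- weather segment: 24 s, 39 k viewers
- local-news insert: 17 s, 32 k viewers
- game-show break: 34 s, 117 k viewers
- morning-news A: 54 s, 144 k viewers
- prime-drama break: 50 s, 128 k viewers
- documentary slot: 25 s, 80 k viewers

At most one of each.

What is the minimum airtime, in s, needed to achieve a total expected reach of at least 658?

Look for the lowest-airtime combination reaching 658.
evening-news bumper + podcast midroll + midday rerun + documentary slot reaches 659 using 167 s.
Below 167 s the best achievable stays under 658.

167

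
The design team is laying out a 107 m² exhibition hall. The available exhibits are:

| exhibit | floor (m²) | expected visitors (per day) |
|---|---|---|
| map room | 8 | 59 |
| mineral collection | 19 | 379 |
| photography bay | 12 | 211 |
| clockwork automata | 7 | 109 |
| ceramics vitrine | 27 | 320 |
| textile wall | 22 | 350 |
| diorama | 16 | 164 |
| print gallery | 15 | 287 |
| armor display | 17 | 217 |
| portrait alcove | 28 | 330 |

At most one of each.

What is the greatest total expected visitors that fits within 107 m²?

By expected visitors per m²: mineral collection 19.95, print gallery 19.13, photography bay 17.58, textile wall 15.91 lead.
Filling by ratio: map room + mineral collection + photography bay + clockwork automata + textile wall + print gallery + armor display for 1612, with 7 m² left unused.
Dropping map room and armor display frees 25 m²; slotting in portrait alcove (28 m²) lifts the total to 1666 at 103 m².
An exhaustive check of the 1024 subsets confirms 1666.

1666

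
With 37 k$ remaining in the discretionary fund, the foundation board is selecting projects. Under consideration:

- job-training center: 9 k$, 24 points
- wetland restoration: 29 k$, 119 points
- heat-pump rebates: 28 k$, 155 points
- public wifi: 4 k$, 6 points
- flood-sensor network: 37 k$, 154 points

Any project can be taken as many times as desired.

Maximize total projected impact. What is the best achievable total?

By projected impact per k$: heat-pump rebates 5.54, flood-sensor network 4.16, wetland restoration 4.10 lead.
The ratio ordering already packs tightly: job-training center + heat-pump rebates, 37 k$, 179.

179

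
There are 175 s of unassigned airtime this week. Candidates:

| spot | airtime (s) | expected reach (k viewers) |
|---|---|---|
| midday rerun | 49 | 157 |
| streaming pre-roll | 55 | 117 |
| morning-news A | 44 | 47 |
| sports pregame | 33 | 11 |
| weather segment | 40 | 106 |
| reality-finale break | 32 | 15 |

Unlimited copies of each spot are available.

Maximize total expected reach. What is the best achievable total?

475

Taking the top-ratio spots first gives 3×midday rerun for 471 (147 s).
The 98 s tied up in 2×midday rerun is better spent on 3×weather segment — total rises to 475 (169 s).
Every other selection either busts 175 s or fails to beat 475.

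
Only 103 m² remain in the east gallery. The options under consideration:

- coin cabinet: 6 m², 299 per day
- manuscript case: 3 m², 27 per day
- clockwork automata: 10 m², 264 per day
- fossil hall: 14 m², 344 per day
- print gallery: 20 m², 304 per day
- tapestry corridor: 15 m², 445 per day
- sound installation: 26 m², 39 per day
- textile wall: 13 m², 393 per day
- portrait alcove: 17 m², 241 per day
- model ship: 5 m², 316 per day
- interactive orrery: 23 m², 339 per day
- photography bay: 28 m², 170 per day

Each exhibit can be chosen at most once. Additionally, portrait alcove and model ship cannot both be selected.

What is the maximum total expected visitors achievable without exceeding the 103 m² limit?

2467

Coin cabinet + manuscript case + fossil hall + print gallery + tapestry corridor + textile wall + model ship + interactive orrery uses 99 of the 103 m² and totals 2467.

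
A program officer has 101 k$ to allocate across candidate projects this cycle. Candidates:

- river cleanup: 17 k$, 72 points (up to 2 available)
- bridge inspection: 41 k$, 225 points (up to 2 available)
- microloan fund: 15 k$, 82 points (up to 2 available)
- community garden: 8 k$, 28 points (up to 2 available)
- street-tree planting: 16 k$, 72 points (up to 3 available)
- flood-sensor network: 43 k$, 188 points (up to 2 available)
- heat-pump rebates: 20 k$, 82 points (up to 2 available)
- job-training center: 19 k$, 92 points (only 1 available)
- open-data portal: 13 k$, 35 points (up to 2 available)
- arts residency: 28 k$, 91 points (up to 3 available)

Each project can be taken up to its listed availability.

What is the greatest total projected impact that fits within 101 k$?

542

By projected impact per k$: bridge inspection 5.49, microloan fund 5.47, job-training center 4.84, street-tree planting 4.50 lead.
Filling by ratio: 2×bridge inspection + microloan fund for 532, with 4 k$ left unused.
Dropping microloan fund frees 15 k$; slotting in job-training center (19 k$) lifts the total to 542 at 101 k$.
Nothing else within 101 k$ beats 542.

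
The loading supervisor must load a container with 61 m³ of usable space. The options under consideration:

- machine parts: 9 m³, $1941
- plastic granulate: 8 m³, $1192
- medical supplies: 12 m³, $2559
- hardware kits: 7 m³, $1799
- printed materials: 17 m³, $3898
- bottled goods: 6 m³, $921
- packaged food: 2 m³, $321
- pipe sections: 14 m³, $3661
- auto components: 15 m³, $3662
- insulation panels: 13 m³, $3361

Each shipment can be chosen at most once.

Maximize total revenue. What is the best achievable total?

Ranking by ratio (revenue/m³): pipe sections 261.50, insulation panels 258.54, hardware kits 257.00.
Filling by ratio: machine parts + hardware kits + packaged food + pipe sections + auto components + insulation panels for 14745, with 1 m³ left unused.
Replace machine parts and packaged food with medical supplies: the trade gains 297 net, giving 15042 at 61 m³.

15042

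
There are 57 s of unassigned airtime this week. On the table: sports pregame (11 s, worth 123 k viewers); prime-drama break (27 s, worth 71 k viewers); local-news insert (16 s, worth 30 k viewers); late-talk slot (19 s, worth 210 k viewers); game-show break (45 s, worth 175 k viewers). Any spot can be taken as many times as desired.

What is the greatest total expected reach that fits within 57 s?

Filling by ratio: 5×sports pregame for 615, with 2 s left unused.
Replace 5×sports pregame with 3×late-talk slot: the trade gains 15 net, giving 630 at 57 s.
Nothing else within 57 s beats 630.

630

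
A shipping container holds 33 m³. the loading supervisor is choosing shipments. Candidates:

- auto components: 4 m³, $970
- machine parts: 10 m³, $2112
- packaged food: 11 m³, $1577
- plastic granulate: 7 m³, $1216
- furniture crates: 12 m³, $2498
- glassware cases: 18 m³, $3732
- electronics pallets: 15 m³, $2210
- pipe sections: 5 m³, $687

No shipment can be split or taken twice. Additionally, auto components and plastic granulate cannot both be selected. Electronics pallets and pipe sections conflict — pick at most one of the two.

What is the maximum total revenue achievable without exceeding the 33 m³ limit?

Taking auto components + machine parts + glassware cases: 32 m³ used, 6814 in revenue.
Every other selection either busts 33 m³ or breaks a pairing rule or fails to beat 6814.

6814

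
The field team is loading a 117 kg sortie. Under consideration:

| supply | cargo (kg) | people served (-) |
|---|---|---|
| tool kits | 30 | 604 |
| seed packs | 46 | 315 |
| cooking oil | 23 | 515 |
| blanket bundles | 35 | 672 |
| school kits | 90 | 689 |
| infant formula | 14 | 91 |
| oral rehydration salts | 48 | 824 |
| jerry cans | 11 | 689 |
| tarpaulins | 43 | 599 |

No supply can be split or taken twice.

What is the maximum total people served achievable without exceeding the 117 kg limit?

2700

Taking the top-ratio supplies first gives tool kits + cooking oil + blanket bundles + infant formula + jerry cans for 2571 (113 kg).
Replace tool kits and infant formula with oral rehydration salts: the trade gains 129 net, giving 2700 at 117 kg.
Next best is tool kits + cooking oil + oral rehydration salts + jerry cans at 2632 (112 kg) — short by 68.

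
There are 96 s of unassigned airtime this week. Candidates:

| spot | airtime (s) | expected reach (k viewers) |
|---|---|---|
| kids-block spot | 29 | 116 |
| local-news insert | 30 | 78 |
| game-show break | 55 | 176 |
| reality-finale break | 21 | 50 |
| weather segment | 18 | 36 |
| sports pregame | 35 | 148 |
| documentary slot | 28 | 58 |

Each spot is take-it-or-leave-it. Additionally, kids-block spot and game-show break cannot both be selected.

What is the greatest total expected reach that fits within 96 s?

342

By expected reach per s: sports pregame 4.23, kids-block spot 4.00, game-show break 3.20 lead.
Kids-block spot + local-news insert + sports pregame uses 94 of the 96 s and totals 342.
Next best is game-show break + sports pregame at 324 (90 s) — short by 18.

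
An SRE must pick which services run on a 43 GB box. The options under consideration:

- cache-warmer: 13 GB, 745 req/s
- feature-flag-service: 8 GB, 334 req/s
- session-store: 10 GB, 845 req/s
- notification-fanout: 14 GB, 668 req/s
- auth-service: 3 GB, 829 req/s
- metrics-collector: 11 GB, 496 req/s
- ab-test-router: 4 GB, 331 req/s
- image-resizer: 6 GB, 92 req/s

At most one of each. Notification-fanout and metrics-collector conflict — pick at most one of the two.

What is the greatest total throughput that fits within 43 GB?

3246

Density check — auth-service 276.33, session-store 84.50, ab-test-router 82.75 are the best per GB.
Taking cache-warmer + session-store + auth-service + metrics-collector + ab-test-router: 41 GB used, 3246 in throughput.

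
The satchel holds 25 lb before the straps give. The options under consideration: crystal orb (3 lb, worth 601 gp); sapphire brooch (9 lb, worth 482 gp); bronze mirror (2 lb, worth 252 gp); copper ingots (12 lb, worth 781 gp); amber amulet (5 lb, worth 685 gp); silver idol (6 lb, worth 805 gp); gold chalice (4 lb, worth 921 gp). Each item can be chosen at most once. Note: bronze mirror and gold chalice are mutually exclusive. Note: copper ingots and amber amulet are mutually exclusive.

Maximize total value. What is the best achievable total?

Taking crystal orb + copper ingots + silver idol + gold chalice: 25 lb used, 3108 in value.

3108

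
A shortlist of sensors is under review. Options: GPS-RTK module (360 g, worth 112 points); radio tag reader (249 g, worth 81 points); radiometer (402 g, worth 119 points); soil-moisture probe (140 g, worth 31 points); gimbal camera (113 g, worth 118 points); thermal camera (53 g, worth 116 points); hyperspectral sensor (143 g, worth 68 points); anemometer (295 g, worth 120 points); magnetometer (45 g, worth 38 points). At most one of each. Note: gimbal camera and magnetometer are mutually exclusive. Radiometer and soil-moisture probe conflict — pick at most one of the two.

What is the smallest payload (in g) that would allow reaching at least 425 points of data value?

710

Need the lightest bundle worth ≥ 425.
Taking radio tag reader + gimbal camera + thermal camera + anemometer gives 435 (≥ 425) for 710 g.
Below 710 g the best achievable stays under 425.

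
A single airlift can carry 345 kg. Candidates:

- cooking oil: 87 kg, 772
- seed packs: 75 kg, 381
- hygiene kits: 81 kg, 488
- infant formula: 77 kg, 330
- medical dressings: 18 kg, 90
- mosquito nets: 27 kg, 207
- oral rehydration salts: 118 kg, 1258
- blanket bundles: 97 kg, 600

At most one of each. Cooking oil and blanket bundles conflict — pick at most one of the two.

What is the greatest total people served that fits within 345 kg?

2815

By people served per kg: oral rehydration salts 10.66, cooking oil 8.87, mosquito nets 7.67 lead.
Cooking oil + hygiene kits + medical dressings + mosquito nets + oral rehydration salts uses 331 of the 345 kg and totals 2815.
That's the maximum — no feasible swap from here does better than 2815.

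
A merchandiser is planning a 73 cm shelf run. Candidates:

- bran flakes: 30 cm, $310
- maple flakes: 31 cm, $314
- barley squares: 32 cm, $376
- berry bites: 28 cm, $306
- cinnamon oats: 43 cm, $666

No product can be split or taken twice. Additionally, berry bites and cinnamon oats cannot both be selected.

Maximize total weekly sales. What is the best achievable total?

Taking bran flakes + cinnamon oats: 73 cm used, 976 in weekly sales.
No other feasible combination exceeds 976.

976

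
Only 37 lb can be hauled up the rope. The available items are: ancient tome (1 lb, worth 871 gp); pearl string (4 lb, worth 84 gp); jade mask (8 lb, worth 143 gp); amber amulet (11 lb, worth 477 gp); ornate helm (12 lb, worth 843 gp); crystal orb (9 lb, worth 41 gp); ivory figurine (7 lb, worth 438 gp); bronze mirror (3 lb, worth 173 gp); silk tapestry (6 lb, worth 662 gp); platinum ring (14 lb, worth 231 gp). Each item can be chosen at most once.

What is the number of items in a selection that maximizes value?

Optimal total is 3291.
ancient tome + amber amulet + ornate helm + ivory figurine + silk tapestry hits 3291 at 37 lb.
Any selection reaching 3291 contains exactly 5 items.

5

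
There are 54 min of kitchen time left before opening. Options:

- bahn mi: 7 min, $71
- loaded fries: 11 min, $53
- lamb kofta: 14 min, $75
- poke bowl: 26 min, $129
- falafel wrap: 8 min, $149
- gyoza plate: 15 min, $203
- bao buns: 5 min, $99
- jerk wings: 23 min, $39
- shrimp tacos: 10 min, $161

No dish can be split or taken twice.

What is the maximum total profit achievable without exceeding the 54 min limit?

A density-first pass picks bahn mi + falafel wrap + gyoza plate + bao buns + shrimp tacos — 683 at 45 min.
Replace bahn mi with lamb kofta: the trade gains 4 net, giving 687 at 52 min.

687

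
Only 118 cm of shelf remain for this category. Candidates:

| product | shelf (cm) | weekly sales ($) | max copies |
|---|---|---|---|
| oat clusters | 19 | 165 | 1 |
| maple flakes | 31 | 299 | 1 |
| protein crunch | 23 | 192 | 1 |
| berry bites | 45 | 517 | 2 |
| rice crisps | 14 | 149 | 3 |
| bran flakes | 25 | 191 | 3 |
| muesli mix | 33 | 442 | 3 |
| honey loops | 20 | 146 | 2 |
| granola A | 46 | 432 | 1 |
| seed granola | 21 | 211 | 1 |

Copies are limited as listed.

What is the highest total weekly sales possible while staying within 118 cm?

The ratio heuristic lands on rice crisps + 3×muesli mix (1475) but leaves 5 cm idle.
Replace rice crisps with oat clusters: the trade gains 16 net, giving 1491 at 118 cm.
No other feasible combination exceeds 1491.

1491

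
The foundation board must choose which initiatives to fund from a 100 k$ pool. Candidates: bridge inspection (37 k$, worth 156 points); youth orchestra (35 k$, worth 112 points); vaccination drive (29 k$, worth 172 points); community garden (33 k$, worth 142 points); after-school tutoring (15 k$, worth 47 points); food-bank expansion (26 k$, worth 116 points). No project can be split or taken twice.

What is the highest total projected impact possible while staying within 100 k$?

470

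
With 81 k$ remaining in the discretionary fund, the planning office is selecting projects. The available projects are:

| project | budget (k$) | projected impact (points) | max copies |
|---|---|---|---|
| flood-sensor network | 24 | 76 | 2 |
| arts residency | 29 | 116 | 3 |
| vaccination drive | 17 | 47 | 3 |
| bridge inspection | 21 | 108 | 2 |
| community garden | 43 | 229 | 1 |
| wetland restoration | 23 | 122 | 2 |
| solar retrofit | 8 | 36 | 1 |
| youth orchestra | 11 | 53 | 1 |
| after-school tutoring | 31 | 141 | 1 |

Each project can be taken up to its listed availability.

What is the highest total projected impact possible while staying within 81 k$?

Greedy by ratio would take community garden + wetland restoration + youth orchestra: 77 k$ used, total 404.
Replace community garden with bridge inspection + wetland restoration: the trade gains 1 net, giving 405 at 78 k$.
No other feasible combination exceeds 405.

405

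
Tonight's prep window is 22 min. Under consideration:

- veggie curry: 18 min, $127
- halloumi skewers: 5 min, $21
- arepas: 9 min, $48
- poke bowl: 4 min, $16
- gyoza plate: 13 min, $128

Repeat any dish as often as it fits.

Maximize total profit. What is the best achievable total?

Ranking by ratio (profit/min): gyoza plate 9.85, veggie curry 7.06, arepas 5.33.
Arepas + gyoza plate uses 22 of the 22 min and totals 176.
Every other selection either busts 22 min or fails to beat 176.

176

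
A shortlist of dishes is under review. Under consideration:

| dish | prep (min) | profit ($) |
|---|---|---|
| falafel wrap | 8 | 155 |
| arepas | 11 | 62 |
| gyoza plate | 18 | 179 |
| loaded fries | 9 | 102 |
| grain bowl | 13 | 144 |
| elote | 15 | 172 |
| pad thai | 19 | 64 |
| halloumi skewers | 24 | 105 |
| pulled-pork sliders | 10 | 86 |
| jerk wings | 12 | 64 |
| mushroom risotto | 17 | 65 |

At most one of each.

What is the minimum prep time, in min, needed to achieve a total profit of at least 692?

60

Need the lightest bundle worth ≥ 692.
falafel wrap + gyoza plate + loaded fries + elote + pulled-pork sliders reaches 694 using 60 min.
No combination under 60 min hits 692.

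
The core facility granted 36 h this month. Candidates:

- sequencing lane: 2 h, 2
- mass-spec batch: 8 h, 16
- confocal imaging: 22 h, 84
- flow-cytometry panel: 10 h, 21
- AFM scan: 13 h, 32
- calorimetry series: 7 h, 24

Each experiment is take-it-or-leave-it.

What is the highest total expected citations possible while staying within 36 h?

Filling by ratio: sequencing lane + confocal imaging + calorimetry series for 110, with 5 h left unused.
Replace sequencing lane and calorimetry series with AFM scan: the trade gains 6 net, giving 116 at 35 h.
Every other selection either busts 36 h or fails to beat 116.

116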